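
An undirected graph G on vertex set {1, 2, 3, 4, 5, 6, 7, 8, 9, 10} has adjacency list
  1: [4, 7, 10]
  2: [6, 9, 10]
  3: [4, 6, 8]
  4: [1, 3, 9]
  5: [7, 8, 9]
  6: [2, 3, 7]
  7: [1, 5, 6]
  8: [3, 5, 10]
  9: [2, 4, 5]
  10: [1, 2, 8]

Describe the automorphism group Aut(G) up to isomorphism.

the symmetric group S_5

G is 3-regular on 10 vertices with no triangles and no 4-cycles (girth 5): this is the Petersen graph. It is a classical fact that the Petersen graph has automorphism group S_5 (order 120), arising from its description as the Kneser graph K(5,2).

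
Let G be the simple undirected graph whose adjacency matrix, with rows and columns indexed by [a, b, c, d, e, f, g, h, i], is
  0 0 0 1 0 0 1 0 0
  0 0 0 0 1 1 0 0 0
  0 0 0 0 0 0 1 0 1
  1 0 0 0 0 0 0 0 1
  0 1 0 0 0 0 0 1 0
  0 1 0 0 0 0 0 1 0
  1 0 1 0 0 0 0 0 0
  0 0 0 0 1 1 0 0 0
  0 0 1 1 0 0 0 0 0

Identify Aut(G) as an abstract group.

G has two connected components, {a, c, d, g, i} and {b, e, f, h}; each is 2-regular, so G = C_5 ⊔ C_4. The components are non-isomorphic (different sizes), so Aut(G) = Aut(C_5) × Aut(C_4) = D_5 × D_4 of order 10·8 = 80.

D_5 × D_4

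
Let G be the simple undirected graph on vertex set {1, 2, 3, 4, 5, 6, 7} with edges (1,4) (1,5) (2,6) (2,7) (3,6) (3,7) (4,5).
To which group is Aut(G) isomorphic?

G has two connected components, {2, 3, 6, 7} and {1, 4, 5}; each is 2-regular, so G = C_4 ⊔ C_3. No automorphism exchanges components of different sizes, hence Aut(G) is the direct product D_4 × D_3, order 48.

D_4 × D_3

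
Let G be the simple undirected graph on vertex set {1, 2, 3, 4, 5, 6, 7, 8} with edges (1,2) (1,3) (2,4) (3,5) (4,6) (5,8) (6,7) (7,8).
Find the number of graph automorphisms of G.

16

G is 2-regular and connected on 8 vertices, i.e. the cycle C_8. C_8 has 8 rotations and 8 reflections, so Aut(C_8) ≅ D_8 of order 16.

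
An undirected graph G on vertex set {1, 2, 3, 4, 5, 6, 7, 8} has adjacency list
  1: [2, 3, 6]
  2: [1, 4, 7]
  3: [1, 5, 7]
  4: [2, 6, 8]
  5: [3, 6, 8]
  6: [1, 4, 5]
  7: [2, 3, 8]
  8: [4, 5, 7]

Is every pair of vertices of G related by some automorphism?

Yes

G is 3-regular and bipartite on 2^3 = 8 vertices with girth 4; it is the hypercube graph Q_3. The symmetry group of the 3-cube is the hyperoctahedral group B_3 = Z_2 ≀ S_3, of order 2^3·3! = 48. Under this action every vertex can be carried to every other, so G is vertex-transitive.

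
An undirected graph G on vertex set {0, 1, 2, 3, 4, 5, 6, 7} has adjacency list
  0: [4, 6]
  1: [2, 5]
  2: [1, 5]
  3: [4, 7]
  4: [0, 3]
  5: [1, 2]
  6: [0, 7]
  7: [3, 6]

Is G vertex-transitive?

No

G has two connected components, {0, 3, 4, 6, 7} and {1, 2, 5}; each is 2-regular, so G = C_5 ⊔ C_3. The orbit of 0 under Aut(G) is {0, 3, 4, 6, 7}, which does not contain 1, so G is not vertex-transitive.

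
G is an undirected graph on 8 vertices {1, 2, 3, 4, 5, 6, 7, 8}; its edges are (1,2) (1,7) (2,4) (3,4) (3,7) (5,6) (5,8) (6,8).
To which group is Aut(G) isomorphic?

G has two connected components, {1, 2, 3, 4, 7} and {5, 6, 8}; each is 2-regular, so G = C_5 ⊔ C_3. The components are non-isomorphic (different sizes), so Aut(G) = Aut(C_3) × Aut(C_5) = D_3 × D_5 of order 6·10 = 60.

D_3 × D_5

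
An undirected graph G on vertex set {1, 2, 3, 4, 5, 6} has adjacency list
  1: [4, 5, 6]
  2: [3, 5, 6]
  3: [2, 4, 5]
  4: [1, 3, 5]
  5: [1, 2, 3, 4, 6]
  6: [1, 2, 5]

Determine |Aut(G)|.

Vertex 5 is the unique vertex of degree 5; the remaining 5 vertices each have degree 3 and induce a cycle, so G is the wheel on 6 vertices with hub 5. With the hub fixed, the remaining symmetry is that of the rim cycle C_5, giving the dihedral group D_5.

10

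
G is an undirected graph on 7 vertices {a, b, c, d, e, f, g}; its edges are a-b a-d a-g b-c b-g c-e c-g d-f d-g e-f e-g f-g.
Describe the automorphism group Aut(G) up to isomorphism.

Vertex g is the unique vertex of degree 6; the remaining 6 vertices each have degree 3 and induce a cycle, so G is the wheel on 7 vertices with hub g. Every automorphism fixes the hub and acts on the rim 6-cycle, so Aut(G) ≅ Aut(C_6) = D_6 of order 12.

D_6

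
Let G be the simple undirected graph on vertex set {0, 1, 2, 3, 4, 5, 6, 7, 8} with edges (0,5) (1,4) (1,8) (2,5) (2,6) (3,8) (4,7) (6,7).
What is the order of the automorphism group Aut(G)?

2

The degree sequence is [1, 2, 2, 1, 2, 2, 2, 2, 2]; the two degree-1 vertices 0 and 3 are the ends of a path, so G = P_9. A path has exactly one nontrivial symmetry — reversal — giving Aut(G) of order 2.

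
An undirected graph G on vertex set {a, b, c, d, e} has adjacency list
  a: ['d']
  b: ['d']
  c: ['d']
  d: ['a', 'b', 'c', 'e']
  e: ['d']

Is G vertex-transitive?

Vertex d is the only vertex of degree 4, so every automorphism fixes it; G is not vertex-transitive.

No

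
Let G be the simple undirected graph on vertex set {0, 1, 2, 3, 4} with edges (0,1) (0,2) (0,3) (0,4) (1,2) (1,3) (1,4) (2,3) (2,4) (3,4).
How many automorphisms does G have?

Every vertex has degree 4, so G is the complete graph K_5. Every bijection on the vertex set is an automorphism of K_5; hence Aut(K_5) ≅ S_5, order 120.

120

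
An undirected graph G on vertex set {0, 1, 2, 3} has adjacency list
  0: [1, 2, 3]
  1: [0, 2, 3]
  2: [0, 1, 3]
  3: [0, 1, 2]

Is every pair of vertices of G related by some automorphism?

Yes

All 4 vertices are pairwise adjacent: G = K_4. Every bijection on the vertex set is an automorphism of K_4; hence Aut(K_4) ≅ S_4, order 24. Under this action every vertex can be carried to every other, so G is vertex-transitive.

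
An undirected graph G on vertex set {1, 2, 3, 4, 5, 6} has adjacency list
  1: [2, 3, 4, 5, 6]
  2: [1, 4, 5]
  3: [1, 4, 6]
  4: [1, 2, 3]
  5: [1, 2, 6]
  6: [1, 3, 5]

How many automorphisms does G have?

10

Vertex 1 is the unique vertex of degree 5; the remaining 5 vertices each have degree 3 and induce a cycle, so G is the wheel on 6 vertices with hub 1. With the hub fixed, the remaining symmetry is that of the rim cycle C_5, giving the dihedral group D_5.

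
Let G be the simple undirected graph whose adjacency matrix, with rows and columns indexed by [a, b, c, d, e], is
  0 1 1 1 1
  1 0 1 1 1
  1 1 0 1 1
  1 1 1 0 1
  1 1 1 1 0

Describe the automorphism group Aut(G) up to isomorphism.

S_5

All 5 vertices are pairwise adjacent: G = K_5. Any permutation of the 5 vertices preserves K_5, so Aut(K_5) = S_5 of order 5! = 120.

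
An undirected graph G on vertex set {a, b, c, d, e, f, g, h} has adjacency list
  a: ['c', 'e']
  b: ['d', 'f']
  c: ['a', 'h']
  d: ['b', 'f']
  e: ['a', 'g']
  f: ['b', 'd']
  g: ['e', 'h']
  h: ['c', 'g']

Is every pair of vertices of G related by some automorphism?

G has two connected components, {a, c, e, g, h} and {b, d, f}; each is 2-regular, so G = C_5 ⊔ C_3. The orbit of a under Aut(G) is {a, c, e, g, h}, which does not contain b, so G is not vertex-transitive.

No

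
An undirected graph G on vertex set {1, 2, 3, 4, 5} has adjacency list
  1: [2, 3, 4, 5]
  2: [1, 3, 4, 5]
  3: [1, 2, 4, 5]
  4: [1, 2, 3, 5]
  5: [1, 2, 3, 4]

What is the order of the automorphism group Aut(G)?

120

All 5 vertices are pairwise adjacent: G = K_5. Any permutation of the 5 vertices preserves K_5, so Aut(K_5) = S_5 of order 5! = 120.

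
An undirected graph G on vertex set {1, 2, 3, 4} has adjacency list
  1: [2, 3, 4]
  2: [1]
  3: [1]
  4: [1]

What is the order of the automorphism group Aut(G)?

Vertex 1 has degree 3 and every other vertex has degree 1, so G is the star K_{1,3} with centre 1. The 3 leaves are pairwise interchangeable while the centre is fixed, giving Aut(G) = S_3.

6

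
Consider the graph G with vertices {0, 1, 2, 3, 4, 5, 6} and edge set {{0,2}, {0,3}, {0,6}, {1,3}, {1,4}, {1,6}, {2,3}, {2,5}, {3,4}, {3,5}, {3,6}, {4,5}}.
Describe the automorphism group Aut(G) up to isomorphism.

Vertex 3 is the unique vertex of degree 6; the remaining 6 vertices each have degree 3 and induce a cycle, so G is the wheel on 7 vertices with hub 3. Every automorphism fixes the hub and acts on the rim 6-cycle, so Aut(G) ≅ Aut(C_6) = D_6 of order 12.

D_6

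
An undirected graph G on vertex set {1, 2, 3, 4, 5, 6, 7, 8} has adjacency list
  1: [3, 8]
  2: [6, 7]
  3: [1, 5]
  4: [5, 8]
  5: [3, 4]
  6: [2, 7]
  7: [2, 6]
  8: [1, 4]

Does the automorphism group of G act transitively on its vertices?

G has two connected components, {1, 3, 4, 5, 8} and {2, 6, 7}; each is 2-regular, so G = C_5 ⊔ C_3. The orbit of 1 under Aut(G) is {1, 3, 4, 5, 8}, which does not contain 2, so G is not vertex-transitive.

No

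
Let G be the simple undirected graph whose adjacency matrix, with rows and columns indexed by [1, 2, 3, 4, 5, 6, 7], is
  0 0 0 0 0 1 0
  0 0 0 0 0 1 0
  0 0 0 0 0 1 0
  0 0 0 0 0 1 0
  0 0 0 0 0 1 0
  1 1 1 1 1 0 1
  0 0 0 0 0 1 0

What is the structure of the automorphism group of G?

Vertex 6 has degree 6 and every other vertex has degree 1, so G is the star K_{1,6} with centre 6. The 6 leaves are pairwise interchangeable while the centre is fixed, giving Aut(G) = S_6.

the symmetric group on 6 letters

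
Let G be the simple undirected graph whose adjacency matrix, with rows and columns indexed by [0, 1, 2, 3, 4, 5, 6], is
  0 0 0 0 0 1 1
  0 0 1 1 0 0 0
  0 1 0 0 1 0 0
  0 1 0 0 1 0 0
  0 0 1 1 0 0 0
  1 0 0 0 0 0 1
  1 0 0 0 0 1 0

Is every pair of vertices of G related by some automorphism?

No

G has two connected components, {1, 2, 3, 4} and {0, 5, 6}; each is 2-regular, so G = C_4 ⊔ C_3. The orbit of 0 under Aut(G) is {0, 5, 6}, which does not contain 1, so G is not vertex-transitive.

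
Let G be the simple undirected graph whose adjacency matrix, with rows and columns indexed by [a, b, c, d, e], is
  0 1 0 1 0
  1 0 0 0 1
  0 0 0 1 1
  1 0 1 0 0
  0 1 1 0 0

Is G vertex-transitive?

G is 2-regular and connected on 5 vertices, i.e. the cycle C_5. C_5 has 5 rotations and 5 reflections, so Aut(C_5) ≅ D_5 of order 10. Under this action every vertex can be carried to every other, so G is vertex-transitive.

Yes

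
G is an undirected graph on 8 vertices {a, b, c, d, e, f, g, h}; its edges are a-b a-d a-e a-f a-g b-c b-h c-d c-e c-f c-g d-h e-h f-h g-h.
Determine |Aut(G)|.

The vertices split by degree into {a, c, h} (degree 5) and {b, d, e, f, g} (degree 3); every edge runs between the two parts, so G is the complete bipartite graph K_{3,5}. The parts have unequal sizes, so no automorphism swaps them; each part is permuted independently, giving S_3 × S_5 of order 3!·5! = 720.

720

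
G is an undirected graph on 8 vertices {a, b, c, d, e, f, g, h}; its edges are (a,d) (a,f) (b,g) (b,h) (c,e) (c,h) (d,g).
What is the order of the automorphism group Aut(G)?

2

The degree sequence is [2, 2, 2, 2, 1, 1, 2, 2]; the two degree-1 vertices e and f are the ends of a path, so G = P_8. A path has exactly one nontrivial symmetry — reversal — giving Aut(G) of order 2.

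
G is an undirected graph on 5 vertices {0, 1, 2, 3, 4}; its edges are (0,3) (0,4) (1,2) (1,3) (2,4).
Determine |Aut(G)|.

10

G is 2-regular and connected on 5 vertices, i.e. the cycle C_5. C_5 has 5 rotations and 5 reflections, so Aut(C_5) ≅ D_5 of order 10.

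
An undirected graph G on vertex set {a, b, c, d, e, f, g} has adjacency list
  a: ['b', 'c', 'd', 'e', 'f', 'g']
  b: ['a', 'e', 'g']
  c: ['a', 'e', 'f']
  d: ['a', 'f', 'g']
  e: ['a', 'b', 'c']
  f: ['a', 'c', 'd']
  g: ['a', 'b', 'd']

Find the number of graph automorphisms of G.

Vertex a is the unique vertex of degree 6; the remaining 6 vertices each have degree 3 and induce a cycle, so G is the wheel on 7 vertices with hub a. With the hub fixed, the remaining symmetry is that of the rim cycle C_6, giving the dihedral group D_6.

12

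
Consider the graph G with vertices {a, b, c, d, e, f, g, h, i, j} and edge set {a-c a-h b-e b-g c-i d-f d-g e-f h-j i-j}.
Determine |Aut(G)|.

200

G has two connected components, {b, d, e, f, g} and {a, c, h, i, j}; each is 2-regular, so G = C_5 ⊔ C_5. With two isomorphic components, Aut(G) = Aut(C_5) ≀ S_2 = (D_5 × D_5) ⋊ Z_2: permute each cycle by D_5, then optionally swap the two cycles. Order 2·(2·5)² = 200.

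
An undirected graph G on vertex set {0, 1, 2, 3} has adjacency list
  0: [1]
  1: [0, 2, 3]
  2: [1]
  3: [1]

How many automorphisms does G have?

6

Vertex 1 has degree 3 and every other vertex has degree 1, so G is the star K_{1,3} with centre 1. The 3 leaves are pairwise interchangeable while the centre is fixed, giving Aut(G) = S_3.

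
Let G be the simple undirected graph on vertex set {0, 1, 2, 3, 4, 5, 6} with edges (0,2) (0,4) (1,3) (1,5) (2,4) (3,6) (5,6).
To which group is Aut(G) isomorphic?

G has two connected components, {1, 3, 5, 6} and {0, 2, 4}; each is 2-regular, so G = C_4 ⊔ C_3. The components are non-isomorphic (different sizes), so Aut(G) = Aut(C_4) × Aut(C_3) = D_4 × D_3 of order 8·6 = 48.

D_4 × D_3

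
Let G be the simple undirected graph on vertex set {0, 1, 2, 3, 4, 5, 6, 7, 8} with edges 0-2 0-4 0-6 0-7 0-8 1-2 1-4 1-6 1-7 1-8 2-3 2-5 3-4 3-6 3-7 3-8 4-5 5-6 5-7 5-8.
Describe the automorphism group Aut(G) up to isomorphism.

S_4 × S_5

The vertices split by degree into {0, 1, 3, 5} (degree 5) and {2, 4, 6, 7, 8} (degree 4); every edge runs between the two parts, so G is the complete bipartite graph K_{4,5}. Automorphisms preserve the bipartition setwise (since the parts differ in size) and act as S_4 × S_5 within it; |Aut| = 2880.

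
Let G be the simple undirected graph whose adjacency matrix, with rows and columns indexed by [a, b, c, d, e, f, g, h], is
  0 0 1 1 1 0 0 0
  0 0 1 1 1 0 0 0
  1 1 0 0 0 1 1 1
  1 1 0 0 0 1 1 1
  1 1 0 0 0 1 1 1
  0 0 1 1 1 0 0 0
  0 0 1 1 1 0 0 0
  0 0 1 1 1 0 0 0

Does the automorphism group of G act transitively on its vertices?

Automorphisms preserve degree, but G has vertices of degree 3 and vertices of degree 5; no automorphism maps one to the other, so G is not vertex-transitive.

No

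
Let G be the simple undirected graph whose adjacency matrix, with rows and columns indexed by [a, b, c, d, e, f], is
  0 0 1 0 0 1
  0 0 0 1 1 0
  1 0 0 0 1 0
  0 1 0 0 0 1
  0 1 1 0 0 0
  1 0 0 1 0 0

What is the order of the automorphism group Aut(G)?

G is 2-regular and connected on 6 vertices, i.e. the cycle C_6. C_6 has 6 rotations and 6 reflections, so Aut(C_6) ≅ D_6 of order 12.

12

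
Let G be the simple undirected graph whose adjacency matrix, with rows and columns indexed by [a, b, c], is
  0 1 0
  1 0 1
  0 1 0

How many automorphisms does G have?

The degree sequence is [1, 2, 1]; the two degree-1 vertices a and c are the ends of a path, so G = P_3. The only nontrivial automorphism of a path is the end-to-end reflection, so Aut(G) ≅ Z_2.

2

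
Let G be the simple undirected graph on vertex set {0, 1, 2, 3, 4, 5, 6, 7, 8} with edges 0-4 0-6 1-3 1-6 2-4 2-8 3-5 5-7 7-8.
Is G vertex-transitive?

Yes

G is 2-regular and connected on 9 vertices, i.e. the cycle C_9. The automorphisms of the 9-cycle are exactly the symmetries of a regular 9-gon: the dihedral group D_9, |D_9| = 18. Under this action every vertex can be carried to every other, so G is vertex-transitive.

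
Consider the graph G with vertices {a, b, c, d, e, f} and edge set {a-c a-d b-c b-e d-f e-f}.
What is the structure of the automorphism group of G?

G is 2-regular and connected on 6 vertices, i.e. the cycle C_6. C_6 has 6 rotations and 6 reflections, so Aut(C_6) ≅ D_6 of order 12.

D_6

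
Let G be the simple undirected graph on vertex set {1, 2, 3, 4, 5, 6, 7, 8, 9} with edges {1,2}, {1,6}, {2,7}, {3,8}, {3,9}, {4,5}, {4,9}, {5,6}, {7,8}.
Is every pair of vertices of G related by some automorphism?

Yes

Every vertex has degree 2 and the graph is connected, so G is the 9-cycle C_9. The automorphisms of the 9-cycle are exactly the symmetries of a regular 9-gon: the dihedral group D_9, |D_9| = 18. This group acts transitively on the 9 vertices.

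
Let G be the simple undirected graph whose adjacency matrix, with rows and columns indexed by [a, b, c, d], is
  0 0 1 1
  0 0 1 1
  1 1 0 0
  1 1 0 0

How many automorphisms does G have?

Every vertex has degree 2 and the graph is connected, so G is the 4-cycle C_4. The automorphisms of the 4-cycle are exactly the symmetries of a regular 4-gon: the dihedral group D_4, |D_4| = 8.

8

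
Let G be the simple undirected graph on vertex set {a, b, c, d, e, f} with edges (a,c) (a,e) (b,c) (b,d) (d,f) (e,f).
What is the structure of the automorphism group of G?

D_6

Every vertex has degree 2 and the graph is connected, so G is the 6-cycle C_6. C_6 has 6 rotations and 6 reflections, so Aut(C_6) ≅ D_6 of order 12.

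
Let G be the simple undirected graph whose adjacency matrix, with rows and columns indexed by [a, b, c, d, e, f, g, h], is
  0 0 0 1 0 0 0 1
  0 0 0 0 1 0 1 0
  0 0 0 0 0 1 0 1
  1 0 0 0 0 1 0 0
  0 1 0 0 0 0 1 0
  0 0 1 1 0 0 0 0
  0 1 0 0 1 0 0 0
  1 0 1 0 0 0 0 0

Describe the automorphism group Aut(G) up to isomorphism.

G has two connected components, {a, c, d, f, h} and {b, e, g}; each is 2-regular, so G = C_5 ⊔ C_3. No automorphism exchanges components of different sizes, hence Aut(G) is the direct product D_5 × D_3, order 60.

D_5 × D_3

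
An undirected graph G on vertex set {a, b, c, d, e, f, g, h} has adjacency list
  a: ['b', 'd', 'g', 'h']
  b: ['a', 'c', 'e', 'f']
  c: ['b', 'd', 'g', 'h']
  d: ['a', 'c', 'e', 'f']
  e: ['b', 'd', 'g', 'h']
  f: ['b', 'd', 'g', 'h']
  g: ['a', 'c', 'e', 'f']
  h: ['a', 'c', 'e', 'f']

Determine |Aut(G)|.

1152

G is 4-regular and bipartite with parts {b, d, g, h} and {a, c, e, f} (each part is independent and every cross-pair is an edge), so G = K_{4,4}. Aut(K_{4,4}) is the wreath product S_4 ≀ Z_2: permute within each part, then optionally swap the parts; |Aut| = 2·(4!)² = 1152.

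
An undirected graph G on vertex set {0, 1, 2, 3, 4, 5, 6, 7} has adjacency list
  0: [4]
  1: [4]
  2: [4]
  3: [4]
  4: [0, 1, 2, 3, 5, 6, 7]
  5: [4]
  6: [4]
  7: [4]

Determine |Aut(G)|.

5040

Vertex 4 has degree 7 and every other vertex has degree 1, so G is the star K_{1,7} with centre 4. Any automorphism fixes the centre and permutes the 7 leaves freely, so Aut(G) ≅ S_7 of order 7! = 5040.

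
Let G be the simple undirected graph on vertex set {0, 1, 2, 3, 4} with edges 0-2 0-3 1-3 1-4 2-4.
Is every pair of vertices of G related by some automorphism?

G is 2-regular and connected on 5 vertices, i.e. the cycle C_5. The automorphisms of the 5-cycle are exactly the symmetries of a regular 5-gon: the dihedral group D_5, |D_5| = 10. Under this action every vertex can be carried to every other, so G is vertex-transitive.

Yes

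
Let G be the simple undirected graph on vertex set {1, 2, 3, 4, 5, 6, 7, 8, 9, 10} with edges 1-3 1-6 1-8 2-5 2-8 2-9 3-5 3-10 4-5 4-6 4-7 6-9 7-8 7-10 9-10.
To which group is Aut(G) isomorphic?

the symmetric group S_5

G is 3-regular on 10 vertices with no triangles and no 4-cycles (girth 5): this is the Petersen graph. Viewing the Petersen graph as the Kneser graph K(5,2) — vertices are 2-subsets of {1,…,5}, edges join disjoint pairs — its automorphisms are exactly the permutations of the 5-element set, so Aut ≅ S_5 of order 120.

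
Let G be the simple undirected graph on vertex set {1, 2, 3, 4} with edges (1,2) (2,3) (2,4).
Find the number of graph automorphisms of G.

Vertex 2 has degree 3 and every other vertex has degree 1, so G is the star K_{1,3} with centre 2. Any automorphism fixes the centre and permutes the 3 leaves freely, so Aut(G) ≅ S_3 of order 3! = 6.

6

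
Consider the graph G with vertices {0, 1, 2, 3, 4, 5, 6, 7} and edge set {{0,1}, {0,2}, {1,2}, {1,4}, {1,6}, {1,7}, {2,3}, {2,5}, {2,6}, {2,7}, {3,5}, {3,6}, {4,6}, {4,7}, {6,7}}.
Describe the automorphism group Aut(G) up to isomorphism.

the trivial group

Degrees alone do not determine every vertex (e.g. 0 and 5 both have degree 2), but their neighbour-degree multisets differ: N(0) has degrees [5, 6] while N(5) has degrees [3, 6]. Repeating this refinement separates all vertices, so the only automorphism is the identity.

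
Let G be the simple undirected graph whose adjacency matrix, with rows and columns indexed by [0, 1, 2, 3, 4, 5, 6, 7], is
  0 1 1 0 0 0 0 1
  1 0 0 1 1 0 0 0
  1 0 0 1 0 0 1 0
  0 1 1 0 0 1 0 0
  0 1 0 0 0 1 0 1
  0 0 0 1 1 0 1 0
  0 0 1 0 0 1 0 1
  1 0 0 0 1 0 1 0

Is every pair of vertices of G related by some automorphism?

G is 3-regular and bipartite on 2^3 = 8 vertices with girth 4; it is the hypercube graph Q_3. The symmetry group of the 3-cube is the hyperoctahedral group B_3 = Z_2 ≀ S_3, of order 2^3·3! = 48. This group acts transitively on the 8 vertices.

Yes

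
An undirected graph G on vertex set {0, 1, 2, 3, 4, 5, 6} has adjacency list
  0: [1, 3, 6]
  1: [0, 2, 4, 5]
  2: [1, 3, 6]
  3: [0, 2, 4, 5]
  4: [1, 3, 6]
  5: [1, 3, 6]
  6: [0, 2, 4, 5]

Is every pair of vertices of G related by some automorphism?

No

Automorphisms preserve degree, but G has vertices of degree 3 and vertices of degree 4; no automorphism maps one to the other, so G is not vertex-transitive.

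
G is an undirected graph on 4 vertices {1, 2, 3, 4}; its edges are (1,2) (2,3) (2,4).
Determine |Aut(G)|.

Vertex 2 has degree 3 and every other vertex has degree 1, so G is the star K_{1,3} with centre 2. Any automorphism fixes the centre and permutes the 3 leaves freely, so Aut(G) ≅ S_3 of order 3! = 6.

6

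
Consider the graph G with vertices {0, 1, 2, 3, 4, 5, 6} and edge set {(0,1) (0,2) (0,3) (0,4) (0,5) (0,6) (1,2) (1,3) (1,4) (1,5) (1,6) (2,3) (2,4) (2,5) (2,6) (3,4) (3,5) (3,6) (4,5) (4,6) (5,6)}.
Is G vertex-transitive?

Yes

Every vertex has degree 6, so G is the complete graph K_7. Every bijection on the vertex set is an automorphism of K_7; hence Aut(K_7) ≅ S_7, order 5040. This group acts transitively on the 7 vertices.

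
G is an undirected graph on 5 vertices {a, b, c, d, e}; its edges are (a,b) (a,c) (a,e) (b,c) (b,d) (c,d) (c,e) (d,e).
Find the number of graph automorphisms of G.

Vertex c is the unique vertex of degree 4; the remaining 4 vertices each have degree 3 and induce a cycle, so G is the wheel on 5 vertices with hub c. With the hub fixed, the remaining symmetry is that of the rim cycle C_4, giving the dihedral group D_4.

8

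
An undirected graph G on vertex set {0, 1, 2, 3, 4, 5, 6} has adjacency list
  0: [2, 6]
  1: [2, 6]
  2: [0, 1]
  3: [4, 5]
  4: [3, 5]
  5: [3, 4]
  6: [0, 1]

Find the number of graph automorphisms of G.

48

G has two connected components, {0, 1, 2, 6} and {3, 4, 5}; each is 2-regular, so G = C_4 ⊔ C_3. The components are non-isomorphic (different sizes), so Aut(G) = Aut(C_4) × Aut(C_3) = D_4 × D_3 of order 8·6 = 48.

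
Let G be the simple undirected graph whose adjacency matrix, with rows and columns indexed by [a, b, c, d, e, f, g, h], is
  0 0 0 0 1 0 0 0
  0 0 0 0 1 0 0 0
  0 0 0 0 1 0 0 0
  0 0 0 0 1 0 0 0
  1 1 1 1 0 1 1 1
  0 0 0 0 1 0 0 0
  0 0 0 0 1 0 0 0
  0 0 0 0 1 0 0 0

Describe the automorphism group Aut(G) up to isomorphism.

S_7

Vertex e has degree 7 and every other vertex has degree 1, so G is the star K_{1,7} with centre e. Any automorphism fixes the centre and permutes the 7 leaves freely, so Aut(G) ≅ S_7 of order 7! = 5040.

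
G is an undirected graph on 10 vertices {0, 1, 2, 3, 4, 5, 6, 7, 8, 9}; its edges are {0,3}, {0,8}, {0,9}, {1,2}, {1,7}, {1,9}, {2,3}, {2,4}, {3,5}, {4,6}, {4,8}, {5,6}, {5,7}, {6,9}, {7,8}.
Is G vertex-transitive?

G is 3-regular on 10 vertices with no triangles and no 4-cycles (girth 5): this is the Petersen graph. It is a classical fact that the Petersen graph has automorphism group S_5 (order 120), arising from its description as the Kneser graph K(5,2). Under this action every vertex can be carried to every other, so G is vertex-transitive.

Yes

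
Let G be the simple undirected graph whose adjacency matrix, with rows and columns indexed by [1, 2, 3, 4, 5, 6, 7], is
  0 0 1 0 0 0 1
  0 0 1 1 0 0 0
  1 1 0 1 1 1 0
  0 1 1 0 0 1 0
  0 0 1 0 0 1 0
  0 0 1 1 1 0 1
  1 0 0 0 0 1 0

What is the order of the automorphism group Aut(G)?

Degrees alone do not determine every vertex (e.g. 1 and 2 both have degree 2), but their neighbour-degree multisets differ: N(1) has degrees [2, 5] while N(2) has degrees [3, 5]. Repeating this refinement separates all vertices, so the only automorphism is the identity.

1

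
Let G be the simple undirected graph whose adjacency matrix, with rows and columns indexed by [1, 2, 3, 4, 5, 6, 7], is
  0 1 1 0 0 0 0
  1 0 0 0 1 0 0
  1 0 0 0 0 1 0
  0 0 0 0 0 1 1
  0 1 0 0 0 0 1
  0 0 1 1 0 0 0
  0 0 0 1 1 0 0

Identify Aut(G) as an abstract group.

the dihedral group of order 14

Every vertex has degree 2 and the graph is connected, so G is the 7-cycle C_7. The automorphisms of the 7-cycle are exactly the symmetries of a regular 7-gon: the dihedral group D_7, |D_7| = 14.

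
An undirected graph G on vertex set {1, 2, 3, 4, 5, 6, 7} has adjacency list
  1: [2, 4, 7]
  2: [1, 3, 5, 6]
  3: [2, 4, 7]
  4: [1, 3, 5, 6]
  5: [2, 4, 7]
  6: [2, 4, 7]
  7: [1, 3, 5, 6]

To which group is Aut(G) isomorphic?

The vertices split by degree into {2, 4, 7} (degree 4) and {1, 3, 5, 6} (degree 3); every edge runs between the two parts, so G is the complete bipartite graph K_{3,4}. Automorphisms preserve the bipartition setwise (since the parts differ in size) and act as S_4 × S_3 within it; |Aut| = 144.

S_4 × S_3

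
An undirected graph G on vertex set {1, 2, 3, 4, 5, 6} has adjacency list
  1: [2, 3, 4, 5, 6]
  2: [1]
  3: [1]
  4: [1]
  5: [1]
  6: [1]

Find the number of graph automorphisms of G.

Vertex 1 has degree 5 and every other vertex has degree 1, so G is the star K_{1,5} with centre 1. The 5 leaves are pairwise interchangeable while the centre is fixed, giving Aut(G) = S_5.

120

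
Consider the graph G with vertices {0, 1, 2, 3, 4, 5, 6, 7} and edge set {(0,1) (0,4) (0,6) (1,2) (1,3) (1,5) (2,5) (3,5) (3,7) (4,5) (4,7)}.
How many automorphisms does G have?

The degree sequence is [3, 4, 2, 3, 3, 4, 1, 2]. Checking the degree-preserving permutations of the vertex set shows that none except the identity preserves every edge, so Aut(G) is trivial.

1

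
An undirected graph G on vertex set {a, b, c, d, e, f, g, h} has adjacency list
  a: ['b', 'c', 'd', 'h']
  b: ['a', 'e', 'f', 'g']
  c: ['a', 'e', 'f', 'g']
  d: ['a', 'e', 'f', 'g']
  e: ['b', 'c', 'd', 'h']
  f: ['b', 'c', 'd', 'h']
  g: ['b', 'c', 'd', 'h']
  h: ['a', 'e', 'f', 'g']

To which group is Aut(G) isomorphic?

S_4 ≀ Z_2

G is 4-regular and bipartite with parts {b, c, d, h} and {a, e, f, g} (each part is independent and every cross-pair is an edge), so G = K_{4,4}. Aut(K_{4,4}) is the wreath product S_4 ≀ Z_2: permute within each part, then optionally swap the parts; |Aut| = 2·(4!)² = 1152.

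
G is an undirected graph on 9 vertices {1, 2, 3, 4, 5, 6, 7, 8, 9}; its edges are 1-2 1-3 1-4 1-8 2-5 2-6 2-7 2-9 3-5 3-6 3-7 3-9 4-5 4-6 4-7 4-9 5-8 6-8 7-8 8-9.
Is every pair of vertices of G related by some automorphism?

No

Automorphisms preserve degree, but G has vertices of degree 4 and vertices of degree 5; no automorphism maps one to the other, so G is not vertex-transitive.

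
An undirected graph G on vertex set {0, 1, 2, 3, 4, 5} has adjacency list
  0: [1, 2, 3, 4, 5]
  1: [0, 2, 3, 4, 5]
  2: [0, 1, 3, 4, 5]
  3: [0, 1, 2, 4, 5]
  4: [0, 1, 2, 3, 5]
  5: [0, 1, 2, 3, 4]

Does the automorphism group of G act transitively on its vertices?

Yes

All 6 vertices are pairwise adjacent: G = K_6. Every bijection on the vertex set is an automorphism of K_6; hence Aut(K_6) ≅ S_6, order 720. This group acts transitively on the 6 vertices.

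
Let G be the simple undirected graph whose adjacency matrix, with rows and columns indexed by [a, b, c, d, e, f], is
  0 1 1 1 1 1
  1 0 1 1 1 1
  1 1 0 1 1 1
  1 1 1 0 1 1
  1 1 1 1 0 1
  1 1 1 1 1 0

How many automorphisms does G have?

Every vertex has degree 5, so G is the complete graph K_6. Any permutation of the 6 vertices preserves K_6, so Aut(K_6) = S_6 of order 6! = 720.

720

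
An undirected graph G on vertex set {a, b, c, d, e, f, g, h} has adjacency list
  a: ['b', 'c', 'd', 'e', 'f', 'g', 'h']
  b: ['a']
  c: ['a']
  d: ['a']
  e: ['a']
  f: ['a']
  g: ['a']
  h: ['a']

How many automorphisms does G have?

5040

Vertex a has degree 7 and every other vertex has degree 1, so G is the star K_{1,7} with centre a. Any automorphism fixes the centre and permutes the 7 leaves freely, so Aut(G) ≅ S_7 of order 7! = 5040.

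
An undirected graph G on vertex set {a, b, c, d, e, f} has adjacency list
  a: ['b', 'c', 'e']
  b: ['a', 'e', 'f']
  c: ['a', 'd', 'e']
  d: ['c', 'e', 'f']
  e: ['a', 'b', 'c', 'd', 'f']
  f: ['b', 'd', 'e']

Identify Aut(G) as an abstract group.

the dihedral group of order 10

Vertex e is the unique vertex of degree 5; the remaining 5 vertices each have degree 3 and induce a cycle, so G is the wheel on 6 vertices with hub e. Every automorphism fixes the hub and acts on the rim 5-cycle, so Aut(G) ≅ Aut(C_5) = D_5 of order 10.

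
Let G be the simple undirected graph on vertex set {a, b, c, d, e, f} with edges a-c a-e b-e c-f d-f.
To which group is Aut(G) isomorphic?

The degree sequence is [2, 1, 2, 1, 2, 2]; the two degree-1 vertices b and d are the ends of a path, so G = P_6. The only nontrivial automorphism of a path is the end-to-end reflection, so Aut(G) ≅ Z_2.

C_2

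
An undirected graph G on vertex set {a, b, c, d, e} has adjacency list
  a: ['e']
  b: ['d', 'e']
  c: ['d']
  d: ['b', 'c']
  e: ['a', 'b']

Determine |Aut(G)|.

The degree sequence is [1, 2, 1, 2, 2]; the two degree-1 vertices a and c are the ends of a path, so G = P_5. The only nontrivial automorphism of a path is the end-to-end reflection, so Aut(G) ≅ Z_2.

2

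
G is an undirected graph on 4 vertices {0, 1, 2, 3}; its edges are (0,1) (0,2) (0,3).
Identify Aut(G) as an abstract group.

Vertex 0 has degree 3 and every other vertex has degree 1, so G is the star K_{1,3} with centre 0. Any automorphism fixes the centre and permutes the 3 leaves freely, so Aut(G) ≅ S_3 of order 3! = 6.

S_3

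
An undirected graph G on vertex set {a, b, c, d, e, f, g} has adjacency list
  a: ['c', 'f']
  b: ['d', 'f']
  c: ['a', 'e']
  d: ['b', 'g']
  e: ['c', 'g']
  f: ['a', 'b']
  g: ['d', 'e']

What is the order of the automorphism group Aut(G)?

Every vertex has degree 2 and the graph is connected, so G is the 7-cycle C_7. The automorphisms of the 7-cycle are exactly the symmetries of a regular 7-gon: the dihedral group D_7, |D_7| = 14.

14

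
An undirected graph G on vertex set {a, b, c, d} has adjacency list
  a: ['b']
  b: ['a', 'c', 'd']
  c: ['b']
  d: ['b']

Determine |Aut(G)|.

Vertex b has degree 3 and every other vertex has degree 1, so G is the star K_{1,3} with centre b. Any automorphism fixes the centre and permutes the 3 leaves freely, so Aut(G) ≅ S_3 of order 3! = 6.

6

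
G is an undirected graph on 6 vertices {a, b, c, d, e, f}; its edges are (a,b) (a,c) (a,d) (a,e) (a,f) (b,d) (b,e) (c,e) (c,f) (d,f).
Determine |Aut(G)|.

Vertex a is the unique vertex of degree 5; the remaining 5 vertices each have degree 3 and induce a cycle, so G is the wheel on 6 vertices with hub a. With the hub fixed, the remaining symmetry is that of the rim cycle C_5, giving the dihedral group D_5.

10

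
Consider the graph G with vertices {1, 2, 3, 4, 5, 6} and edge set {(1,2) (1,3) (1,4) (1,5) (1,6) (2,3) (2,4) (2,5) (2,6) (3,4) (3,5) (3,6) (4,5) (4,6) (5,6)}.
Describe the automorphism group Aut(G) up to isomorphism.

S_6

All 6 vertices are pairwise adjacent: G = K_6. Any permutation of the 6 vertices preserves K_6, so Aut(K_6) = S_6 of order 6! = 720.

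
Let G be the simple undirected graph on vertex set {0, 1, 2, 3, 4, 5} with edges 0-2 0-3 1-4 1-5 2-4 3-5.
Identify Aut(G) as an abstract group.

the dihedral group of order 12

Every vertex has degree 2 and the graph is connected, so G is the 6-cycle C_6. The automorphisms of the 6-cycle are exactly the symmetries of a regular 6-gon: the dihedral group D_6, |D_6| = 12.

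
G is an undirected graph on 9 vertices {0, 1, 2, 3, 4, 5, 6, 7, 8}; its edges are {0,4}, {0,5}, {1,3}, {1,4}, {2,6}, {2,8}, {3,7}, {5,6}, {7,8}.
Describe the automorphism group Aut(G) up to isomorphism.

Every vertex has degree 2 and the graph is connected, so G is the 9-cycle C_9. The automorphisms of the 9-cycle are exactly the symmetries of a regular 9-gon: the dihedral group D_9, |D_9| = 18.

the dihedral group of order 18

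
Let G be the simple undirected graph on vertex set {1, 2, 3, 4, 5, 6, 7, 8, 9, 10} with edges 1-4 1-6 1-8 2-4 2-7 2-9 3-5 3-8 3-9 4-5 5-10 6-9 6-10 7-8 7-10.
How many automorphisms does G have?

120

G is 3-regular on 10 vertices with no triangles and no 4-cycles (girth 5): this is the Petersen graph. It is a classical fact that the Petersen graph has automorphism group S_5 (order 120), arising from its description as the Kneser graph K(5,2).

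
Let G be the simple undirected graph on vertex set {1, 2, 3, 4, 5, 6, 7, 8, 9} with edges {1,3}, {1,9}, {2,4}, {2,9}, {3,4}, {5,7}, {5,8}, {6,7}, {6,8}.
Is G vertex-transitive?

G has two connected components, {1, 2, 3, 4, 9} and {5, 6, 7, 8}; each is 2-regular, so G = C_5 ⊔ C_4. The orbit of 1 under Aut(G) is {1, 2, 3, 4, 9}, which does not contain 5, so G is not vertex-transitive.

No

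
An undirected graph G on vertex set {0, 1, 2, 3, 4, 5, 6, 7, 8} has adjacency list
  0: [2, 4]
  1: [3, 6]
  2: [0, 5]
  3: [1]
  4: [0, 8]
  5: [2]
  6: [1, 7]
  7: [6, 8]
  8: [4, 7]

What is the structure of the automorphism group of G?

Z_2

The degree sequence is [2, 2, 2, 1, 2, 1, 2, 2, 2]; the two degree-1 vertices 3 and 5 are the ends of a path, so G = P_9. The only nontrivial automorphism of a path is the end-to-end reflection, so Aut(G) ≅ Z_2.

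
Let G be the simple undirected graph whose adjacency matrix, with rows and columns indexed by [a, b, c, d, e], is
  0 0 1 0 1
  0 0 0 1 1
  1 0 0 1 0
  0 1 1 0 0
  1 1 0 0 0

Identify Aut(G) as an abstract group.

Every vertex has degree 2 and the graph is connected, so G is the 5-cycle C_5. The automorphisms of the 5-cycle are exactly the symmetries of a regular 5-gon: the dihedral group D_5, |D_5| = 10.

the dihedral group of order 10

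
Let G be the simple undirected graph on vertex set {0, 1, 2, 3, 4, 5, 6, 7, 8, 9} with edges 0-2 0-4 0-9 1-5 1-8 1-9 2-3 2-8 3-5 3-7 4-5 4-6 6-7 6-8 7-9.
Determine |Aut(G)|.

G is 3-regular on 10 vertices with no triangles and no 4-cycles (girth 5): this is the Petersen graph. It is a classical fact that the Petersen graph has automorphism group S_5 (order 120), arising from its description as the Kneser graph K(5,2).

120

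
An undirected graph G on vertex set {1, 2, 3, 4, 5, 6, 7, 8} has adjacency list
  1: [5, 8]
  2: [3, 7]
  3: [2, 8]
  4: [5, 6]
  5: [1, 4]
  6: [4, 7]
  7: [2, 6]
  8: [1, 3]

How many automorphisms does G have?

16

Every vertex has degree 2 and the graph is connected, so G is the 8-cycle C_8. The automorphisms of the 8-cycle are exactly the symmetries of a regular 8-gon: the dihedral group D_8, |D_8| = 16.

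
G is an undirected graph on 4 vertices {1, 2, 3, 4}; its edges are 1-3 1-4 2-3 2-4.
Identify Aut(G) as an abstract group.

the dihedral group of order 8

G is 2-regular and bipartite on 2^2 = 4 vertices with girth 4; it is the hypercube graph Q_2. The symmetry group of the 2-cube is the hyperoctahedral group B_2 = Z_2 ≀ S_2, of order 2^2·2! = 8.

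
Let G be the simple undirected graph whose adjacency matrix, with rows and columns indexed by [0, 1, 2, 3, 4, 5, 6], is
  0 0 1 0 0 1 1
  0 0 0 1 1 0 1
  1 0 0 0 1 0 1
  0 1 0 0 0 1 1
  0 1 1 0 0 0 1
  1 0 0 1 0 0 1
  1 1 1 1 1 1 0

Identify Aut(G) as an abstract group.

Vertex 6 is the unique vertex of degree 6; the remaining 6 vertices each have degree 3 and induce a cycle, so G is the wheel on 7 vertices with hub 6. With the hub fixed, the remaining symmetry is that of the rim cycle C_6, giving the dihedral group D_6.

the dihedral group of order 12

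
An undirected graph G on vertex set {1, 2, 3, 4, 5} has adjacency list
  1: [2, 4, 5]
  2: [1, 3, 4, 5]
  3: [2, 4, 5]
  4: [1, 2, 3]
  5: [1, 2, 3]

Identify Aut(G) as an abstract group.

Vertex 2 is the unique vertex of degree 4; the remaining 4 vertices each have degree 3 and induce a cycle, so G is the wheel on 5 vertices with hub 2. With the hub fixed, the remaining symmetry is that of the rim cycle C_4, giving the dihedral group D_4.

the dihedral group of order 8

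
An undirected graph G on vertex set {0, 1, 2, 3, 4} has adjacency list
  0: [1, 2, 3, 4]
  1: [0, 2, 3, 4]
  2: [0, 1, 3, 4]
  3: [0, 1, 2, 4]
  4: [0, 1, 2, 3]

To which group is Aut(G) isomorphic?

S_5

Every vertex has degree 4, so G is the complete graph K_5. Every bijection on the vertex set is an automorphism of K_5; hence Aut(K_5) ≅ S_5, order 120.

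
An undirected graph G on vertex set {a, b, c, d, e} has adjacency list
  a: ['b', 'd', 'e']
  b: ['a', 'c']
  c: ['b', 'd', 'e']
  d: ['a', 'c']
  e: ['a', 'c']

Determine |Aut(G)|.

The vertices split by degree into {a, c} (degree 3) and {b, d, e} (degree 2); every edge runs between the two parts, so G is the complete bipartite graph K_{2,3}. Automorphisms preserve the bipartition setwise (since the parts differ in size) and act as S_3 × S_2 within it; |Aut| = 12.

12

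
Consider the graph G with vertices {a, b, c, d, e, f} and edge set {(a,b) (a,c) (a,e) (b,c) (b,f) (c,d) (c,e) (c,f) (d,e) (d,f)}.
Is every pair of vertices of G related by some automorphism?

No

Vertex c is the only vertex of degree 5, so every automorphism fixes it; G is not vertex-transitive.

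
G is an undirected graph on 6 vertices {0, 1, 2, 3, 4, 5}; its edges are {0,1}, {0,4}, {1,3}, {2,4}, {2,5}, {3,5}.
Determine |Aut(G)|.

G is 2-regular and connected on 6 vertices, i.e. the cycle C_6. The automorphisms of the 6-cycle are exactly the symmetries of a regular 6-gon: the dihedral group D_6, |D_6| = 12.

12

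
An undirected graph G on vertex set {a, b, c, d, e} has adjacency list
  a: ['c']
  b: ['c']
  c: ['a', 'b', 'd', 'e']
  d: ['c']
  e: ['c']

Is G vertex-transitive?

No

Vertex c is the only vertex of degree 4, so every automorphism fixes it; G is not vertex-transitive.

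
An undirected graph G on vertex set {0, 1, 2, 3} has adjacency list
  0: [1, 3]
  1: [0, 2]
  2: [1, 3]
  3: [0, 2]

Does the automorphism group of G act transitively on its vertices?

Yes

G is 2-regular and bipartite on 2^2 = 4 vertices with girth 4; it is the hypercube graph Q_2. The symmetry group of the 2-cube is the hyperoctahedral group B_2 = Z_2 ≀ S_2, of order 2^2·2! = 8. This group acts transitively on the 4 vertices.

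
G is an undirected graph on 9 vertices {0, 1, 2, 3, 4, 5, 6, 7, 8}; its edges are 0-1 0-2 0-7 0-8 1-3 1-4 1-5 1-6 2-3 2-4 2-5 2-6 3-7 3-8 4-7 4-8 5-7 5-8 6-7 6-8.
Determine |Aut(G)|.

2880

The vertices split by degree into {1, 2, 7, 8} (degree 5) and {0, 3, 4, 5, 6} (degree 4); every edge runs between the two parts, so G is the complete bipartite graph K_{4,5}. Automorphisms preserve the bipartition setwise (since the parts differ in size) and act as S_5 × S_4 within it; |Aut| = 2880.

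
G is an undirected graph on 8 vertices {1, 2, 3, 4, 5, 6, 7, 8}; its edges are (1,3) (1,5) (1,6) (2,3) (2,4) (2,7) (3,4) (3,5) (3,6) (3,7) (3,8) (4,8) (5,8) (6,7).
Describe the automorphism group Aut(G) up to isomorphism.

Vertex 3 is the unique vertex of degree 7; the remaining 7 vertices each have degree 3 and induce a cycle, so G is the wheel on 8 vertices with hub 3. Every automorphism fixes the hub and acts on the rim 7-cycle, so Aut(G) ≅ Aut(C_7) = D_7 of order 14.

the dihedral group of order 14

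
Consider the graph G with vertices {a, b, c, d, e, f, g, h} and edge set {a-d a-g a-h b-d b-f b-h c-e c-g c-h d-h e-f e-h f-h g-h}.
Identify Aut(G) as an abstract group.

Vertex h is the unique vertex of degree 7; the remaining 7 vertices each have degree 3 and induce a cycle, so G is the wheel on 8 vertices with hub h. Every automorphism fixes the hub and acts on the rim 7-cycle, so Aut(G) ≅ Aut(C_7) = D_7 of order 14.

the dihedral group of order 14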